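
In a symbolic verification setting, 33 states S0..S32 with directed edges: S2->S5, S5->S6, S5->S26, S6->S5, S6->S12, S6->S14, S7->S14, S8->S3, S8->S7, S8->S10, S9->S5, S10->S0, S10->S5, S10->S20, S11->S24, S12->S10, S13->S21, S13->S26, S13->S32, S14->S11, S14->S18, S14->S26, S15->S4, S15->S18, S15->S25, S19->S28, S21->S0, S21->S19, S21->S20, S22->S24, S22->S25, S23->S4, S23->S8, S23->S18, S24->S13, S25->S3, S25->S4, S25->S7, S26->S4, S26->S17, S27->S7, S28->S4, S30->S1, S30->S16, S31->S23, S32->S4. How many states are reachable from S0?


BFS from S0:
  layer 0: {S0}
Reachable set: {S0}
Count = 1

1


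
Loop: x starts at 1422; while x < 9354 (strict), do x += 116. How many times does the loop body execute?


Step 1: x goes from 1422 toward 9354 by 116; the body runs while x<9354, so iterations = ceil((bound-start)/step)
Step 2: Distance=7932
Step 3: ceil(7932/116)=69

69


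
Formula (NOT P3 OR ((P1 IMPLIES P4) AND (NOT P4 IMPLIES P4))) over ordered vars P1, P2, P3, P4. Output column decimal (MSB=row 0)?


Formula: (NOT P3 OR ((P1 IMPLIES P4) AND (NOT P4 IMPLIES P4))) over P1, P2, P3, P4 (16 rows)
Evaluate each row (bits = P1,P2,P3,P4, MSB first):
  row 0 [0000]: (NOT 0 OR ((0 IMPLIES 0) AND (NOT 0 IMPLIES 0))) -> 1
  row 1 [0001]: (NOT 0 OR ((0 IMPLIES 1) AND (NOT 1 IMPLIES 1))) -> 1
  row 2 [0010]: (NOT 1 OR ((0 IMPLIES 0) AND (NOT 0 IMPLIES 0))) -> 0
  row 3 [0011]: (NOT 1 OR ((0 IMPLIES 1) AND (NOT 1 IMPLIES 1))) -> 1
  row 4 [0100]: (NOT 0 OR ((0 IMPLIES 0) AND (NOT 0 IMPLIES 0))) -> 1
  row 5 [0101]: (NOT 0 OR ((0 IMPLIES 1) AND (NOT 1 IMPLIES 1))) -> 1
  row 6 [0110]: (NOT 1 OR ((0 IMPLIES 0) AND (NOT 0 IMPLIES 0))) -> 0
  row 7 [0111]: (NOT 1 OR ((0 IMPLIES 1) AND (NOT 1 IMPLIES 1))) -> 1
  row 8 [1000]: (NOT 0 OR ((1 IMPLIES 0) AND (NOT 0 IMPLIES 0))) -> 1
  row 9 [1001]: (NOT 0 OR ((1 IMPLIES 1) AND (NOT 1 IMPLIES 1))) -> 1
  row 10 [1010]: (NOT 1 OR ((1 IMPLIES 0) AND (NOT 0 IMPLIES 0))) -> 0
  row 11 [1011]: (NOT 1 OR ((1 IMPLIES 1) AND (NOT 1 IMPLIES 1))) -> 1
  row 12 [1100]: (NOT 0 OR ((1 IMPLIES 0) AND (NOT 0 IMPLIES 0))) -> 1
  row 13 [1101]: (NOT 0 OR ((1 IMPLIES 1) AND (NOT 1 IMPLIES 1))) -> 1
  row 14 [1110]: (NOT 1 OR ((1 IMPLIES 0) AND (NOT 0 IMPLIES 0))) -> 0
  row 15 [1111]: (NOT 1 OR ((1 IMPLIES 1) AND (NOT 1 IMPLIES 1))) -> 1
Full result column, 4 rows per line (P1,P2 fixed per line; P3,P4 runs 00..11 left to right):
  rows 0-3 [P1,P2=00]: 1101  = hex D
  rows 4-7 [P1,P2=01]: 1101  = hex D
  rows 8-11 [P1,P2=10]: 1101  = hex D
  rows 12-15 [P1,P2=11]: 1101  = hex D
Output column (row 0 .. row 15) = 1101110111011101
Output column grouped in 4s = 1101 1101 1101 1101 = 0xDDDD
Convert to decimal digit by digit (value = value*16 + digit):
  D -> 13
  13*16 + 13 (D) = 221
  221*16 + 13 (D) = 3549
  3549*16 + 13 (D) = 56797
Decimal = 56797

56797


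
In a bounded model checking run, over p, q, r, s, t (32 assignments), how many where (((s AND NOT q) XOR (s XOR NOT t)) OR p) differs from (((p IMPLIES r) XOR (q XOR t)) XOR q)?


F1 = (((s AND NOT q) XOR (s XOR NOT t)) OR p)
F2 = (((p IMPLIES r) XOR (q XOR t)) XOR q)
Evaluate both on each of 32 rows (bits = p,q,r,s,t):
  row 0 [00000]: F1=1 F2=1 -> 0
  row 1 [00001]: F1=0 F2=0 -> 0
  row 2 [00010]: F1=1 F2=1 -> 0
  row 3 [00011]: F1=0 F2=0 -> 0
  row 4 [00100]: F1=1 F2=1 -> 0
  row 5 [00101]: F1=0 F2=0 -> 0
  row 6 [00110]: F1=1 F2=1 -> 0
  row 7 [00111]: F1=0 F2=0 -> 0
  row 8 [01000]: F1=1 F2=1 -> 0
  row 9 [01001]: F1=0 F2=0 -> 0
  row 10 [01010]: F1=0 F2=1 (differ) -> 1
  row 11 [01011]: F1=1 F2=0 (differ) -> 1
  row 12 [01100]: F1=1 F2=1 -> 0
  row 13 [01101]: F1=0 F2=0 -> 0
  row 14 [01110]: F1=0 F2=1 (differ) -> 1
  row 15 [01111]: F1=1 F2=0 (differ) -> 1
  row 16 [10000]: F1=1 F2=0 (differ) -> 1
  row 17 [10001]: F1=1 F2=1 -> 0
  row 18 [10010]: F1=1 F2=0 (differ) -> 1
  row 19 [10011]: F1=1 F2=1 -> 0
  row 20 [10100]: F1=1 F2=1 -> 0
  row 21 [10101]: F1=1 F2=0 (differ) -> 1
  row 22 [10110]: F1=1 F2=1 -> 0
  row 23 [10111]: F1=1 F2=0 (differ) -> 1
  row 24 [11000]: F1=1 F2=0 (differ) -> 1
  row 25 [11001]: F1=1 F2=1 -> 0
  row 26 [11010]: F1=1 F2=0 (differ) -> 1
  row 27 [11011]: F1=1 F2=1 -> 0
  row 28 [11100]: F1=1 F2=1 -> 0
  row 29 [11101]: F1=1 F2=0 (differ) -> 1
  row 30 [11110]: F1=1 F2=1 -> 0
  row 31 [11111]: F1=1 F2=0 (differ) -> 1
Full result column, 8 rows per line (p,q fixed per line; r,s,t runs 000..111 left to right):
  rows 0-7 [p,q=00]: 00000000  (ones: 0)
  rows 8-15 [p,q=01]: 00110011  (ones: 4)
  rows 16-23 [p,q=10]: 10100101  (ones: 4)
  rows 24-31 [p,q=11]: 10100101  (ones: 4)
Disagreements = 0+4+4+4 = 12

12


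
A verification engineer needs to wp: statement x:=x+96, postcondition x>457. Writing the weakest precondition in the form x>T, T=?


Formula: wp(x:=E, P) = P[E/x] (substitute E for x in postcondition)
Step 1: Postcondition: x>457
Step 2: Substitute x+96 for x: x+96>457
Step 3: Solve for x: x > 457-96 = 361

361


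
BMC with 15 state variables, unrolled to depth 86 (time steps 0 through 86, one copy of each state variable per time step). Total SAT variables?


BMC unrolls to depth k, creating one copy of each state var for steps 0..k.
Step count = 86 + 1 = 87 (steps 0 through 86)
Vars per step = 15
Total = 15 * 87 = 1305

1305


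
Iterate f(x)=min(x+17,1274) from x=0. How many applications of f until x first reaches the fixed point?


Step 1: x=0, cap=1274, increment=17
Step 2: x grows by 17 each step until capped at 1274; fixed point is x=1274
Step 3: iterations = ceil(1274/17) = 75

75


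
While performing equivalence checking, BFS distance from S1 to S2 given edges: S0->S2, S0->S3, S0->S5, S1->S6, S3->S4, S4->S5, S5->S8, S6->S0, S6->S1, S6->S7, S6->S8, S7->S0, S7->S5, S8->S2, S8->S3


BFS layer-by-layer from S1:
  dist 0: {S1}
  dist 1: {S6}
  dist 2: {S0, S7, S8}
  dist 3: {S2, S3, S5}
  -> S2 reached at distance 3
Shortest path length = 3

3


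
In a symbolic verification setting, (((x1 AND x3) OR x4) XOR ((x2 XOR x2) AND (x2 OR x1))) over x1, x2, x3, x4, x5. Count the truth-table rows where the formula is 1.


Formula: (((x1 AND x3) OR x4) XOR ((x2 XOR x2) AND (x2 OR x1))) over 5 vars (32 rows)
Evaluate each row (x1, x2, x3, x4, x5 as bits, MSB first):
  row 0 [00000]: (((0 AND 0) OR 0) XOR ((0 XOR 0) AND (0 OR 0))) -> 0
  row 1 [00001]: (((0 AND 0) OR 0) XOR ((0 XOR 0) AND (0 OR 0))) -> 0
  row 2 [00010]: (((0 AND 0) OR 1) XOR ((0 XOR 0) AND (0 OR 0))) -> 1
  row 3 [00011]: (((0 AND 0) OR 1) XOR ((0 XOR 0) AND (0 OR 0))) -> 1
  row 4 [00100]: (((0 AND 1) OR 0) XOR ((0 XOR 0) AND (0 OR 0))) -> 0
  row 5 [00101]: (((0 AND 1) OR 0) XOR ((0 XOR 0) AND (0 OR 0))) -> 0
  row 6 [00110]: (((0 AND 1) OR 1) XOR ((0 XOR 0) AND (0 OR 0))) -> 1
  row 7 [00111]: (((0 AND 1) OR 1) XOR ((0 XOR 0) AND (0 OR 0))) -> 1
  row 8 [01000]: (((0 AND 0) OR 0) XOR ((1 XOR 1) AND (1 OR 0))) -> 0
  row 9 [01001]: (((0 AND 0) OR 0) XOR ((1 XOR 1) AND (1 OR 0))) -> 0
  row 10 [01010]: (((0 AND 0) OR 1) XOR ((1 XOR 1) AND (1 OR 0))) -> 1
  row 11 [01011]: (((0 AND 0) OR 1) XOR ((1 XOR 1) AND (1 OR 0))) -> 1
  row 12 [01100]: (((0 AND 1) OR 0) XOR ((1 XOR 1) AND (1 OR 0))) -> 0
  row 13 [01101]: (((0 AND 1) OR 0) XOR ((1 XOR 1) AND (1 OR 0))) -> 0
  row 14 [01110]: (((0 AND 1) OR 1) XOR ((1 XOR 1) AND (1 OR 0))) -> 1
  row 15 [01111]: (((0 AND 1) OR 1) XOR ((1 XOR 1) AND (1 OR 0))) -> 1
  row 16 [10000]: (((1 AND 0) OR 0) XOR ((0 XOR 0) AND (0 OR 1))) -> 0
  row 17 [10001]: (((1 AND 0) OR 0) XOR ((0 XOR 0) AND (0 OR 1))) -> 0
  row 18 [10010]: (((1 AND 0) OR 1) XOR ((0 XOR 0) AND (0 OR 1))) -> 1
  row 19 [10011]: (((1 AND 0) OR 1) XOR ((0 XOR 0) AND (0 OR 1))) -> 1
  row 20 [10100]: (((1 AND 1) OR 0) XOR ((0 XOR 0) AND (0 OR 1))) -> 1
  row 21 [10101]: (((1 AND 1) OR 0) XOR ((0 XOR 0) AND (0 OR 1))) -> 1
  row 22 [10110]: (((1 AND 1) OR 1) XOR ((0 XOR 0) AND (0 OR 1))) -> 1
  row 23 [10111]: (((1 AND 1) OR 1) XOR ((0 XOR 0) AND (0 OR 1))) -> 1
  row 24 [11000]: (((1 AND 0) OR 0) XOR ((1 XOR 1) AND (1 OR 1))) -> 0
  row 25 [11001]: (((1 AND 0) OR 0) XOR ((1 XOR 1) AND (1 OR 1))) -> 0
  row 26 [11010]: (((1 AND 0) OR 1) XOR ((1 XOR 1) AND (1 OR 1))) -> 1
  row 27 [11011]: (((1 AND 0) OR 1) XOR ((1 XOR 1) AND (1 OR 1))) -> 1
  row 28 [11100]: (((1 AND 1) OR 0) XOR ((1 XOR 1) AND (1 OR 1))) -> 1
  row 29 [11101]: (((1 AND 1) OR 0) XOR ((1 XOR 1) AND (1 OR 1))) -> 1
  row 30 [11110]: (((1 AND 1) OR 1) XOR ((1 XOR 1) AND (1 OR 1))) -> 1
  row 31 [11111]: (((1 AND 1) OR 1) XOR ((1 XOR 1) AND (1 OR 1))) -> 1
Full result column, 8 rows per line (x1,x2 fixed per line; x3,x4,x5 runs 000..111 left to right):
  rows 0-7 [x1,x2=00]: 00110011  (ones: 4)
  rows 8-15 [x1,x2=01]: 00110011  (ones: 4)
  rows 16-23 [x1,x2=10]: 00111111  (ones: 6)
  rows 24-31 [x1,x2=11]: 00111111  (ones: 6)
Count of 1-rows = 4+4+6+6 = 20

20


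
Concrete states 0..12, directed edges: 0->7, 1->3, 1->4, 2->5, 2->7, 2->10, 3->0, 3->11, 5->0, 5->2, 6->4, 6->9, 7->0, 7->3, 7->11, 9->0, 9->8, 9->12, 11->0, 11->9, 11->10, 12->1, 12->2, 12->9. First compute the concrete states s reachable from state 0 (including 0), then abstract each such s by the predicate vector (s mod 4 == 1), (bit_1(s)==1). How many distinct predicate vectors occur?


BFS from 0:
Concrete reachable: {0, 1, 2, 3, 4, 5, 7, 8, 9, 10, 11, 12}
Abstract via predicates (s mod 4 == 1), (bit_1(s)==1):
  (0,0) <- {0, 4, 8, 12}
  (0,1) <- {2, 3, 7, 10, 11}
  (1,0) <- {1, 5, 9}
Distinct abstract states = 3

3


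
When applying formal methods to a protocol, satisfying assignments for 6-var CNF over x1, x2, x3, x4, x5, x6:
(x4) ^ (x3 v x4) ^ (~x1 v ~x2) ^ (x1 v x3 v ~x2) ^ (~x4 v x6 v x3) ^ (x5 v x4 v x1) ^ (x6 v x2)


CNF with 7 clauses over 6 vars (64 assignments).
An assignment satisfies CNF iff every clause has >=1 true literal.
Check each row (bits = x1,x2,x3,x4,x5,x6; clause T/F shown):
  row 0 [000000]: clauses=FFTTTFF -> 0
  row 1 [000001]: clauses=FFTTTFT -> 0
  row 2 [000010]: clauses=FFTTTTF -> 0
  row 3 [000011]: clauses=FFTTTTT -> 0
  row 4 [000100]: clauses=TTTTFTF -> 0
  (every remaining row is evaluated the same way; all 64 results are listed next)
Full result column, 8 rows per line (x1,x2,x3 fixed per line; x4,x5,x6 runs 000..111 left to right):
  rows 0-7 [x1,x2,x3=000]: 00000101  (ones: 2)
  rows 8-15 [x1,x2,x3=001]: 00000101  (ones: 2)
  rows 16-23 [x1,x2,x3=010]: 00000000  (ones: 0)
  rows 24-31 [x1,x2,x3=011]: 00001111  (ones: 4)
  rows 32-39 [x1,x2,x3=100]: 00000101  (ones: 2)
  rows 40-47 [x1,x2,x3=101]: 00000101  (ones: 2)
  rows 48-55 [x1,x2,x3=110]: 00000000  (ones: 0)
  rows 56-63 [x1,x2,x3=111]: 00000000  (ones: 0)
Satisfying assignments = 2+2+0+4+2+2+0+0 = 12

12


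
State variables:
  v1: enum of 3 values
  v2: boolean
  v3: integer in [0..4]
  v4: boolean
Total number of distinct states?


State space = product of domain sizes of all variables.
Domain sizes:
  v1 (enum of 3 values): 3
  v2 (boolean): 2
  v3 (integer in [0..4]): 5
  v4 (boolean): 2
Product = 3 * 2 * 5 * 2 = 60

60


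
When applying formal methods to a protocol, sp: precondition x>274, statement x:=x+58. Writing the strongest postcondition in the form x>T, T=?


Formula: sp(P, x:=E) = exists old_x. (x = E[old_x/x]) AND P[old_x/x] (old_x is the value of x before the assignment; eliminate old_x by solving x = E[old_x/x] for old_x)
Step 1: Precondition P: x>274, i.e. old_x > 274
Step 2: Assignment gives x = old_x + 58, so old_x = x - 58
Step 3: Substitute into P: x - 58 > 274
Step 4: Simplify: x > 274+58 = 332

332


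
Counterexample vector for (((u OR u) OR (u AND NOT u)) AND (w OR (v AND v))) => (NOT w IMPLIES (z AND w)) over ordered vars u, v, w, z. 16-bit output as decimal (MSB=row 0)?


F1 = (((u OR u) OR (u AND NOT u)) AND (w OR (v AND v)))
F2 = (NOT w IMPLIES (z AND w))
Counterexample to F1=>F2 is where F1=1 and F2=0.
Evaluate each row (bits = u,v,w,z, MSB first):
  row 0 [0000]: F1=0 F2=0 -> F1&~F2 -> 0
  row 1 [0001]: F1=0 F2=0 -> F1&~F2 -> 0
  row 2 [0010]: F1=0 F2=1 -> F1&~F2 -> 0
  row 3 [0011]: F1=0 F2=1 -> F1&~F2 -> 0
  row 4 [0100]: F1=0 F2=0 -> F1&~F2 -> 0
  row 5 [0101]: F1=0 F2=0 -> F1&~F2 -> 0
  row 6 [0110]: F1=0 F2=1 -> F1&~F2 -> 0
  row 7 [0111]: F1=0 F2=1 -> F1&~F2 -> 0
  row 8 [1000]: F1=0 F2=0 -> F1&~F2 -> 0
  row 9 [1001]: F1=0 F2=0 -> F1&~F2 -> 0
  row 10 [1010]: F1=1 F2=1 -> F1&~F2 -> 0
  row 11 [1011]: F1=1 F2=1 -> F1&~F2 -> 0
  row 12 [1100]: F1=1 F2=0 -> F1&~F2 -> 1
  row 13 [1101]: F1=1 F2=0 -> F1&~F2 -> 1
  row 14 [1110]: F1=1 F2=1 -> F1&~F2 -> 0
  row 15 [1111]: F1=1 F2=1 -> F1&~F2 -> 0
Full result column, 4 rows per line (u,v fixed per line; w,z runs 00..11 left to right):
  rows 0-3 [u,v=00]: 0000  = hex 0
  rows 4-7 [u,v=01]: 0000  = hex 0
  rows 8-11 [u,v=10]: 0000  = hex 0
  rows 12-15 [u,v=11]: 1100  = hex C
Counterexample vector (row 0 .. row 15) = 0000000000001100
Output column grouped in 4s = 0000 0000 0000 1100 = 0x000C
Convert to decimal digit by digit (value = value*16 + digit):
  0 -> 0
  0*16 + 0 = 0
  0*16 + 0 = 0
  0*16 + 12 (C) = 12
Decimal = 12

12


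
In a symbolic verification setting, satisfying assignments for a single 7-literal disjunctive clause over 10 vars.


Step 1: Total=2^10=1024
Step 2: Unsat when all 7 false: 2^3=8
Step 3: Sat=1024-8=1016

1016


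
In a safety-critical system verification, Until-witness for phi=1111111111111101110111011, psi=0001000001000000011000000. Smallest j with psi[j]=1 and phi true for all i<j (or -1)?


(phi U psi) at 0: need smallest j with psi[j]=1 and phi[i]=1 for all i in [0,j).
Scan from step 0:
  step 0: phi=1, psi=0 -> continue
  step 1: phi=1, psi=0 -> continue
  step 2: phi=1, psi=0 -> continue
  step 3: psi=1 and phi held for [0,3) -> witness found
Witness step = 3

3


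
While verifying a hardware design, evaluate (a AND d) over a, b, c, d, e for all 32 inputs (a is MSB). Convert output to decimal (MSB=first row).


Formula: (a AND d) over a, b, c, d, e (32 rows)
Evaluate each row (bits = a,b,c,d,e, MSB first):
  row 0 [00000]: (0 AND 0) -> 0
  row 1 [00001]: (0 AND 0) -> 0
  row 2 [00010]: (0 AND 1) -> 0
  row 3 [00011]: (0 AND 1) -> 0
  row 4 [00100]: (0 AND 0) -> 0
  row 5 [00101]: (0 AND 0) -> 0
  row 6 [00110]: (0 AND 1) -> 0
  row 7 [00111]: (0 AND 1) -> 0
  row 8 [01000]: (0 AND 0) -> 0
  row 9 [01001]: (0 AND 0) -> 0
  row 10 [01010]: (0 AND 1) -> 0
  row 11 [01011]: (0 AND 1) -> 0
  row 12 [01100]: (0 AND 0) -> 0
  row 13 [01101]: (0 AND 0) -> 0
  row 14 [01110]: (0 AND 1) -> 0
  row 15 [01111]: (0 AND 1) -> 0
  row 16 [10000]: (1 AND 0) -> 0
  row 17 [10001]: (1 AND 0) -> 0
  row 18 [10010]: (1 AND 1) -> 1
  row 19 [10011]: (1 AND 1) -> 1
  row 20 [10100]: (1 AND 0) -> 0
  row 21 [10101]: (1 AND 0) -> 0
  row 22 [10110]: (1 AND 1) -> 1
  row 23 [10111]: (1 AND 1) -> 1
  row 24 [11000]: (1 AND 0) -> 0
  row 25 [11001]: (1 AND 0) -> 0
  row 26 [11010]: (1 AND 1) -> 1
  row 27 [11011]: (1 AND 1) -> 1
  row 28 [11100]: (1 AND 0) -> 0
  row 29 [11101]: (1 AND 0) -> 0
  row 30 [11110]: (1 AND 1) -> 1
  row 31 [11111]: (1 AND 1) -> 1
Full result column, 4 rows per line (a,b,c fixed per line; d,e runs 00..11 left to right):
  rows 0-3 [a,b,c=000]: 0000  = hex 0
  rows 4-7 [a,b,c=001]: 0000  = hex 0
  rows 8-11 [a,b,c=010]: 0000  = hex 0
  rows 12-15 [a,b,c=011]: 0000  = hex 0
  rows 16-19 [a,b,c=100]: 0011  = hex 3
  rows 20-23 [a,b,c=101]: 0011  = hex 3
  rows 24-27 [a,b,c=110]: 0011  = hex 3
  rows 28-31 [a,b,c=111]: 0011  = hex 3
Output column (row 0 .. row 31) = 00000000000000000011001100110011
Output column grouped in 4s = 0000 0000 0000 0000 0011 0011 0011 0011 = 0x00003333
Convert to decimal digit by digit (value = value*16 + digit):
  0 -> 0
  0*16 + 0 = 0
  0*16 + 0 = 0
  0*16 + 0 = 0
  0*16 + 3 = 3
  3*16 + 3 = 51
  51*16 + 3 = 819
  819*16 + 3 = 13107
Decimal = 13107

13107


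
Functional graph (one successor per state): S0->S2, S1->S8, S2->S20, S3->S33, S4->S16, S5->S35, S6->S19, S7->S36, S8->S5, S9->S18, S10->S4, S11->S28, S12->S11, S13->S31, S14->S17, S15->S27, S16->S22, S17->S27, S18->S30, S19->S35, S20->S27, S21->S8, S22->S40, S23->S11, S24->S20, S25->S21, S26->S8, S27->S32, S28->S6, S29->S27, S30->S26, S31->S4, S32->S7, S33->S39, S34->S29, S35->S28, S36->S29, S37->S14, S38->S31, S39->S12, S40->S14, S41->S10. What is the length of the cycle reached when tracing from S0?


Trace from S0 until a state repeats:
  S0 -> S2 -> S20 -> S27 -> S32 -> S7 -> S36 -> S29 -> S27
S27 first seen at step 3, revisited at step 8.
Cycle length = 8 - 3 = 5

5


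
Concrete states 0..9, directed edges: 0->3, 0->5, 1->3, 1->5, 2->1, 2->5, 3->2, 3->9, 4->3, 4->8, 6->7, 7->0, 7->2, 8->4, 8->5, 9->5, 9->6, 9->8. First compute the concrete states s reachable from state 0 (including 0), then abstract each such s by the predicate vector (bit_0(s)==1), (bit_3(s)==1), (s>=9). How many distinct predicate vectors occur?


BFS from 0:
Concrete reachable: {0, 1, 2, 3, 4, 5, 6, 7, 8, 9}
Abstract via predicates (bit_0(s)==1), (bit_3(s)==1), (s>=9):
  (0,0,0) <- {0, 2, 4, 6}
  (0,1,0) <- {8}
  (1,0,0) <- {1, 3, 5, 7}
  (1,1,1) <- {9}
Distinct abstract states = 4

4


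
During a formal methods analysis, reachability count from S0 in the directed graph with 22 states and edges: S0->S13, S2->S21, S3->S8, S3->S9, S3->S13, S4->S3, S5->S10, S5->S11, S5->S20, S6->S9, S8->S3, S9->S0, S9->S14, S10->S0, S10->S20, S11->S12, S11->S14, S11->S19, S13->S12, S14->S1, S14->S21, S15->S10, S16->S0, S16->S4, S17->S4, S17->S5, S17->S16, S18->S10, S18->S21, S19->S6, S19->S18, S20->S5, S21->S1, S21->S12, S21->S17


BFS from S0:
  layer 0: {S0}
  layer 1: {S13}
  layer 2: {S12}
Reachable set: {S0, S12, S13}
Count = 3

3


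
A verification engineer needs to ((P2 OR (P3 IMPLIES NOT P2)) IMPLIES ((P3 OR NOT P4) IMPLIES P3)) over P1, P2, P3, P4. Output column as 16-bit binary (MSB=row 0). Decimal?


Formula: ((P2 OR (P3 IMPLIES NOT P2)) IMPLIES ((P3 OR NOT P4) IMPLIES P3)) over P1, P2, P3, P4 (16 rows)
Evaluate each row (bits = P1,P2,P3,P4, MSB first):
  row 0 [0000]: ((0 OR (0 IMPLIES NOT 0)) IMPLIES ((0 OR NOT 0) IMPLIES 0)) -> 0
  row 1 [0001]: ((0 OR (0 IMPLIES NOT 0)) IMPLIES ((0 OR NOT 1) IMPLIES 0)) -> 1
  row 2 [0010]: ((0 OR (1 IMPLIES NOT 0)) IMPLIES ((1 OR NOT 0) IMPLIES 1)) -> 1
  row 3 [0011]: ((0 OR (1 IMPLIES NOT 0)) IMPLIES ((1 OR NOT 1) IMPLIES 1)) -> 1
  row 4 [0100]: ((1 OR (0 IMPLIES NOT 1)) IMPLIES ((0 OR NOT 0) IMPLIES 0)) -> 0
  row 5 [0101]: ((1 OR (0 IMPLIES NOT 1)) IMPLIES ((0 OR NOT 1) IMPLIES 0)) -> 1
  row 6 [0110]: ((1 OR (1 IMPLIES NOT 1)) IMPLIES ((1 OR NOT 0) IMPLIES 1)) -> 1
  row 7 [0111]: ((1 OR (1 IMPLIES NOT 1)) IMPLIES ((1 OR NOT 1) IMPLIES 1)) -> 1
  row 8 [1000]: ((0 OR (0 IMPLIES NOT 0)) IMPLIES ((0 OR NOT 0) IMPLIES 0)) -> 0
  row 9 [1001]: ((0 OR (0 IMPLIES NOT 0)) IMPLIES ((0 OR NOT 1) IMPLIES 0)) -> 1
  row 10 [1010]: ((0 OR (1 IMPLIES NOT 0)) IMPLIES ((1 OR NOT 0) IMPLIES 1)) -> 1
  row 11 [1011]: ((0 OR (1 IMPLIES NOT 0)) IMPLIES ((1 OR NOT 1) IMPLIES 1)) -> 1
  row 12 [1100]: ((1 OR (0 IMPLIES NOT 1)) IMPLIES ((0 OR NOT 0) IMPLIES 0)) -> 0
  row 13 [1101]: ((1 OR (0 IMPLIES NOT 1)) IMPLIES ((0 OR NOT 1) IMPLIES 0)) -> 1
  row 14 [1110]: ((1 OR (1 IMPLIES NOT 1)) IMPLIES ((1 OR NOT 0) IMPLIES 1)) -> 1
  row 15 [1111]: ((1 OR (1 IMPLIES NOT 1)) IMPLIES ((1 OR NOT 1) IMPLIES 1)) -> 1
Full result column, 4 rows per line (P1,P2 fixed per line; P3,P4 runs 00..11 left to right):
  rows 0-3 [P1,P2=00]: 0111  = hex 7
  rows 4-7 [P1,P2=01]: 0111  = hex 7
  rows 8-11 [P1,P2=10]: 0111  = hex 7
  rows 12-15 [P1,P2=11]: 0111  = hex 7
Output column (row 0 .. row 15) = 0111011101110111
Output column grouped in 4s = 0111 0111 0111 0111 = 0x7777
Convert to decimal digit by digit (value = value*16 + digit):
  7 -> 7
  7*16 + 7 = 119
  119*16 + 7 = 1911
  1911*16 + 7 = 30583
Decimal = 30583

30583


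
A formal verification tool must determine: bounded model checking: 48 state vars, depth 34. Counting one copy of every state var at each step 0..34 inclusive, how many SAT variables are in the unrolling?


BMC unrolls to depth k, creating one copy of each state var for steps 0..k.
Step count = 34 + 1 = 35 (steps 0 through 34)
Vars per step = 48
Total = 48 * 35 = 1680

1680


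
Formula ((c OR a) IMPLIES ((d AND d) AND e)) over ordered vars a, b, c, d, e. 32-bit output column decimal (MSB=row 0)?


Formula: ((c OR a) IMPLIES ((d AND d) AND e)) over a, b, c, d, e (32 rows)
Evaluate each row (bits = a,b,c,d,e, MSB first):
  row 0 [00000]: ((0 OR 0) IMPLIES ((0 AND 0) AND 0)) -> 1
  row 1 [00001]: ((0 OR 0) IMPLIES ((0 AND 0) AND 1)) -> 1
  row 2 [00010]: ((0 OR 0) IMPLIES ((1 AND 1) AND 0)) -> 1
  row 3 [00011]: ((0 OR 0) IMPLIES ((1 AND 1) AND 1)) -> 1
  row 4 [00100]: ((1 OR 0) IMPLIES ((0 AND 0) AND 0)) -> 0
  row 5 [00101]: ((1 OR 0) IMPLIES ((0 AND 0) AND 1)) -> 0
  row 6 [00110]: ((1 OR 0) IMPLIES ((1 AND 1) AND 0)) -> 0
  row 7 [00111]: ((1 OR 0) IMPLIES ((1 AND 1) AND 1)) -> 1
  row 8 [01000]: ((0 OR 0) IMPLIES ((0 AND 0) AND 0)) -> 1
  row 9 [01001]: ((0 OR 0) IMPLIES ((0 AND 0) AND 1)) -> 1
  row 10 [01010]: ((0 OR 0) IMPLIES ((1 AND 1) AND 0)) -> 1
  row 11 [01011]: ((0 OR 0) IMPLIES ((1 AND 1) AND 1)) -> 1
  row 12 [01100]: ((1 OR 0) IMPLIES ((0 AND 0) AND 0)) -> 0
  row 13 [01101]: ((1 OR 0) IMPLIES ((0 AND 0) AND 1)) -> 0
  row 14 [01110]: ((1 OR 0) IMPLIES ((1 AND 1) AND 0)) -> 0
  row 15 [01111]: ((1 OR 0) IMPLIES ((1 AND 1) AND 1)) -> 1
  row 16 [10000]: ((0 OR 1) IMPLIES ((0 AND 0) AND 0)) -> 0
  row 17 [10001]: ((0 OR 1) IMPLIES ((0 AND 0) AND 1)) -> 0
  row 18 [10010]: ((0 OR 1) IMPLIES ((1 AND 1) AND 0)) -> 0
  row 19 [10011]: ((0 OR 1) IMPLIES ((1 AND 1) AND 1)) -> 1
  row 20 [10100]: ((1 OR 1) IMPLIES ((0 AND 0) AND 0)) -> 0
  row 21 [10101]: ((1 OR 1) IMPLIES ((0 AND 0) AND 1)) -> 0
  row 22 [10110]: ((1 OR 1) IMPLIES ((1 AND 1) AND 0)) -> 0
  row 23 [10111]: ((1 OR 1) IMPLIES ((1 AND 1) AND 1)) -> 1
  row 24 [11000]: ((0 OR 1) IMPLIES ((0 AND 0) AND 0)) -> 0
  row 25 [11001]: ((0 OR 1) IMPLIES ((0 AND 0) AND 1)) -> 0
  row 26 [11010]: ((0 OR 1) IMPLIES ((1 AND 1) AND 0)) -> 0
  row 27 [11011]: ((0 OR 1) IMPLIES ((1 AND 1) AND 1)) -> 1
  row 28 [11100]: ((1 OR 1) IMPLIES ((0 AND 0) AND 0)) -> 0
  row 29 [11101]: ((1 OR 1) IMPLIES ((0 AND 0) AND 1)) -> 0
  row 30 [11110]: ((1 OR 1) IMPLIES ((1 AND 1) AND 0)) -> 0
  row 31 [11111]: ((1 OR 1) IMPLIES ((1 AND 1) AND 1)) -> 1
Full result column, 4 rows per line (a,b,c fixed per line; d,e runs 00..11 left to right):
  rows 0-3 [a,b,c=000]: 1111  = hex F
  rows 4-7 [a,b,c=001]: 0001  = hex 1
  rows 8-11 [a,b,c=010]: 1111  = hex F
  rows 12-15 [a,b,c=011]: 0001  = hex 1
  rows 16-19 [a,b,c=100]: 0001  = hex 1
  rows 20-23 [a,b,c=101]: 0001  = hex 1
  rows 24-27 [a,b,c=110]: 0001  = hex 1
  rows 28-31 [a,b,c=111]: 0001  = hex 1
Output column (row 0 .. row 31) = 11110001111100010001000100010001
Output column grouped in 4s = 1111 0001 1111 0001 0001 0001 0001 0001 = 0xF1F11111
Convert to decimal digit by digit (value = value*16 + digit):
  F -> 15
  15*16 + 1 = 241
  241*16 + 15 (F) = 3871
  3871*16 + 1 = 61937
  61937*16 + 1 = 990993
  990993*16 + 1 = 15855889
  15855889*16 + 1 = 253694225
  253694225*16 + 1 = 4059107601
Decimal = 4059107601

4059107601


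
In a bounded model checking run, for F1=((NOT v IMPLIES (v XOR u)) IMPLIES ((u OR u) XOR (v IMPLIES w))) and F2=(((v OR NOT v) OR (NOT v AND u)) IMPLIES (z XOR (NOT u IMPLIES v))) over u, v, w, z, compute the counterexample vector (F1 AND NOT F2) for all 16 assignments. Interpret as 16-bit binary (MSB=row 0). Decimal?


F1 = ((NOT v IMPLIES (v XOR u)) IMPLIES ((u OR u) XOR (v IMPLIES w)))
F2 = (((v OR NOT v) OR (NOT v AND u)) IMPLIES (z XOR (NOT u IMPLIES v)))
Counterexample to F1=>F2 is where F1=1 and F2=0.
Evaluate each row (bits = u,v,w,z, MSB first):
  row 0 [0000]: F1=1 F2=0 -> F1&~F2 -> 1
  row 1 [0001]: F1=1 F2=1 -> F1&~F2 -> 0
  row 2 [0010]: F1=1 F2=0 -> F1&~F2 -> 1
  row 3 [0011]: F1=1 F2=1 -> F1&~F2 -> 0
  row 4 [0100]: F1=0 F2=1 -> F1&~F2 -> 0
  row 5 [0101]: F1=0 F2=0 -> F1&~F2 -> 0
  row 6 [0110]: F1=1 F2=1 -> F1&~F2 -> 0
  row 7 [0111]: F1=1 F2=0 -> F1&~F2 -> 1
  row 8 [1000]: F1=0 F2=1 -> F1&~F2 -> 0
  row 9 [1001]: F1=0 F2=0 -> F1&~F2 -> 0
  row 10 [1010]: F1=0 F2=1 -> F1&~F2 -> 0
  row 11 [1011]: F1=0 F2=0 -> F1&~F2 -> 0
  row 12 [1100]: F1=1 F2=1 -> F1&~F2 -> 0
  row 13 [1101]: F1=1 F2=0 -> F1&~F2 -> 1
  row 14 [1110]: F1=0 F2=1 -> F1&~F2 -> 0
  row 15 [1111]: F1=0 F2=0 -> F1&~F2 -> 0
Full result column, 4 rows per line (u,v fixed per line; w,z runs 00..11 left to right):
  rows 0-3 [u,v=00]: 1010  = hex A
  rows 4-7 [u,v=01]: 0001  = hex 1
  rows 8-11 [u,v=10]: 0000  = hex 0
  rows 12-15 [u,v=11]: 0100  = hex 4
Counterexample vector (row 0 .. row 15) = 1010000100000100
Output column grouped in 4s = 1010 0001 0000 0100 = 0xA104
Convert to decimal digit by digit (value = value*16 + digit):
  A -> 10
  10*16 + 1 = 161
  161*16 + 0 = 2576
  2576*16 + 4 = 41220
Decimal = 41220

41220


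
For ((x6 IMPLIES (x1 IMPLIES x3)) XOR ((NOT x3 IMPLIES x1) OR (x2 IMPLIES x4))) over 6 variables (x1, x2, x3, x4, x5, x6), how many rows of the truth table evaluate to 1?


Formula: ((x6 IMPLIES (x1 IMPLIES x3)) XOR ((NOT x3 IMPLIES x1) OR (x2 IMPLIES x4))) over 6 vars (64 rows)
Evaluate each row (x1, x2, x3, x4, x5, x6 as bits, MSB first):
  row 0 [000000]: ((0 IMPLIES (0 IMPLIES 0)) XOR ((NOT 0 IMPLIES 0) OR (0 IMPLIES 0))) -> 0
  row 1 [000001]: ((1 IMPLIES (0 IMPLIES 0)) XOR ((NOT 0 IMPLIES 0) OR (0 IMPLIES 0))) -> 0
  row 2 [000010]: ((0 IMPLIES (0 IMPLIES 0)) XOR ((NOT 0 IMPLIES 0) OR (0 IMPLIES 0))) -> 0
  row 3 [000011]: ((1 IMPLIES (0 IMPLIES 0)) XOR ((NOT 0 IMPLIES 0) OR (0 IMPLIES 0))) -> 0
  row 4 [000100]: ((0 IMPLIES (0 IMPLIES 0)) XOR ((NOT 0 IMPLIES 0) OR (0 IMPLIES 1))) -> 0
  (every remaining row is evaluated the same way; all 64 results are listed next)
Full result column, 8 rows per line (x1,x2,x3 fixed per line; x4,x5,x6 runs 000..111 left to right):
  rows 0-7 [x1,x2,x3=000]: 00000000  (ones: 0)
  rows 8-15 [x1,x2,x3=001]: 00000000  (ones: 0)
  rows 16-23 [x1,x2,x3=010]: 11110000  (ones: 4)
  rows 24-31 [x1,x2,x3=011]: 00000000  (ones: 0)
  rows 32-39 [x1,x2,x3=100]: 01010101  (ones: 4)
  rows 40-47 [x1,x2,x3=101]: 00000000  (ones: 0)
  rows 48-55 [x1,x2,x3=110]: 01010101  (ones: 4)
  rows 56-63 [x1,x2,x3=111]: 00000000  (ones: 0)
Count of 1-rows = 0+0+4+0+4+0+4+0 = 12

12


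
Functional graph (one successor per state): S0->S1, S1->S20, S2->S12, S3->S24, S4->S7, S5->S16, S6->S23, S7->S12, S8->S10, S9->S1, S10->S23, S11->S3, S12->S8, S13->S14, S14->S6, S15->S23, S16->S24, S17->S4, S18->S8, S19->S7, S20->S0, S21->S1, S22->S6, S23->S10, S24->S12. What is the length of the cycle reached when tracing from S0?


Trace from S0 until a state repeats:
  S0 -> S1 -> S20 -> S0
S0 first seen at step 0, revisited at step 3.
Cycle length = 3 - 0 = 3

3


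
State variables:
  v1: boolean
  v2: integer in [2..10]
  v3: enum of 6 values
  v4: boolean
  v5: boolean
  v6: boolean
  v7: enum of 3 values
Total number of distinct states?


State space = product of domain sizes of all variables.
Domain sizes:
  v1 (boolean): 2
  v2 (integer in [2..10]): 9
  v3 (enum of 6 values): 6
  v4 (boolean): 2
  v5 (boolean): 2
  v6 (boolean): 2
  v7 (enum of 3 values): 3
Product = 2 * 9 * 6 * 2 * 2 * 2 * 3 = 2592

2592


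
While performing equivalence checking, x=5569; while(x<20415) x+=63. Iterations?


Step 1: x goes from 5569 toward 20415 by 63; the body runs while x<20415, so iterations = ceil((bound-start)/step)
Step 2: Distance=14846
Step 3: ceil(14846/63)=236

236


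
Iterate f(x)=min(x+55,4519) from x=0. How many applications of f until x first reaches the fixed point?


Step 1: x=0, cap=4519, increment=55
Step 2: x grows by 55 each step until capped at 4519; fixed point is x=4519
Step 3: iterations = ceil(4519/55) = 83

83


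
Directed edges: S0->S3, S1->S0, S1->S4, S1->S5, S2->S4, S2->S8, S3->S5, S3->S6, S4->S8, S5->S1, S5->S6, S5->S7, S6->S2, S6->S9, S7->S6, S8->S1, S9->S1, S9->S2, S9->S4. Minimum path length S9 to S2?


BFS layer-by-layer from S9:
  dist 0: {S9}
  dist 1: {S1, S2, S4}
  -> S2 reached at distance 1
Shortest path length = 1

1


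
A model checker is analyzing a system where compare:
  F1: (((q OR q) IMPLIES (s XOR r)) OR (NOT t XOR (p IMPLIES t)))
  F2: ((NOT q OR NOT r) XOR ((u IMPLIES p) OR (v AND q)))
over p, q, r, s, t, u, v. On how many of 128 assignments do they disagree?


F1 = (((q OR q) IMPLIES (s XOR r)) OR (NOT t XOR (p IMPLIES t)))
F2 = ((NOT q OR NOT r) XOR ((u IMPLIES p) OR (v AND q)))
Evaluate both on each of 128 rows (bits = p,q,r,s,t,u,v):
  row 0 [0000000]: F1=1 F2=0 (differ) -> 1
  row 1 [0000001]: F1=1 F2=0 (differ) -> 1
  row 2 [0000010]: F1=1 F2=1 -> 0
  row 3 [0000011]: F1=1 F2=1 -> 0
  row 4 [0000100]: F1=1 F2=0 (differ) -> 1
  (every remaining row is evaluated the same way; all 128 results are listed next)
Full result column, 8 rows per line (p,q,r,s fixed per line; t,u,v runs 000..111 left to right):
  rows 0-7 [p,q,r,s=0000]: 11001100  (ones: 4)
  rows 8-15 [p,q,r,s=0001]: 11001100  (ones: 4)
  rows 16-23 [p,q,r,s=0010]: 11001100  (ones: 4)
  rows 24-31 [p,q,r,s=0011]: 11001100  (ones: 4)
  rows 32-39 [p,q,r,s=0100]: 00101101  (ones: 4)
  rows 40-47 [p,q,r,s=0101]: 11011101  (ones: 6)
  rows 48-55 [p,q,r,s=0110]: 00100010  (ones: 2)
  rows 56-63 [p,q,r,s=0111]: 11010010  (ones: 4)
  rows 64-71 [p,q,r,s=1000]: 11111111  (ones: 8)
  rows 72-79 [p,q,r,s=1001]: 11111111  (ones: 8)
  rows 80-87 [p,q,r,s=1010]: 11111111  (ones: 8)
  rows 88-95 [p,q,r,s=1011]: 11111111  (ones: 8)
  rows 96-103 [p,q,r,s=1100]: 11111111  (ones: 8)
  rows 104-111 [p,q,r,s=1101]: 11111111  (ones: 8)
  rows 112-119 [p,q,r,s=1110]: 00000000  (ones: 0)
  rows 120-127 [p,q,r,s=1111]: 00000000  (ones: 0)
Disagreements = 4+4+4+4+4+6+2+4+8+8+8+8+8+8+0+0 = 80

80


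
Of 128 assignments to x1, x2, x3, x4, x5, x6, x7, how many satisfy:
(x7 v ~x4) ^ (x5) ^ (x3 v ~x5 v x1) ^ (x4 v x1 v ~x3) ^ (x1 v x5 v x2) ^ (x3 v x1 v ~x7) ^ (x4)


CNF with 7 clauses over 7 vars (128 assignments).
An assignment satisfies CNF iff every clause has >=1 true literal.
Check each row (bits = x1,x2,x3,x4,x5,x6,x7; clause T/F shown):
  row 0 [0000000]: clauses=TFTTFTF -> 0
  row 1 [0000001]: clauses=TFTTFFF -> 0
  row 2 [0000010]: clauses=TFTTFTF -> 0
  row 3 [0000011]: clauses=TFTTFFF -> 0
  row 4 [0000100]: clauses=TTFTTTF -> 0
  (every remaining row is evaluated the same way; all 128 results are listed next)
Full result column, 8 rows per line (x1,x2,x3,x4 fixed per line; x5,x6,x7 runs 000..111 left to right):
  rows 0-7 [x1,x2,x3,x4=0000]: 00000000  (ones: 0)
  rows 8-15 [x1,x2,x3,x4=0001]: 00000000  (ones: 0)
  rows 16-23 [x1,x2,x3,x4=0010]: 00000000  (ones: 0)
  rows 24-31 [x1,x2,x3,x4=0011]: 00000101  (ones: 2)
  rows 32-39 [x1,x2,x3,x4=0100]: 00000000  (ones: 0)
  rows 40-47 [x1,x2,x3,x4=0101]: 00000000  (ones: 0)
  rows 48-55 [x1,x2,x3,x4=0110]: 00000000  (ones: 0)
  rows 56-63 [x1,x2,x3,x4=0111]: 00000101  (ones: 2)
  rows 64-71 [x1,x2,x3,x4=1000]: 00000000  (ones: 0)
  rows 72-79 [x1,x2,x3,x4=1001]: 00000101  (ones: 2)
  rows 80-87 [x1,x2,x3,x4=1010]: 00000000  (ones: 0)
  rows 88-95 [x1,x2,x3,x4=1011]: 00000101  (ones: 2)
  rows 96-103 [x1,x2,x3,x4=1100]: 00000000  (ones: 0)
  rows 104-111 [x1,x2,x3,x4=1101]: 00000101  (ones: 2)
  rows 112-119 [x1,x2,x3,x4=1110]: 00000000  (ones: 0)
  rows 120-127 [x1,x2,x3,x4=1111]: 00000101  (ones: 2)
Satisfying assignments = 0+0+0+2+0+0+0+2+0+2+0+2+0+2+0+2 = 12

12


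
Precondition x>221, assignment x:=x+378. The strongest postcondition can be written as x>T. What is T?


Formula: sp(P, x:=E) = exists old_x. (x = E[old_x/x]) AND P[old_x/x] (old_x is the value of x before the assignment; eliminate old_x by solving x = E[old_x/x] for old_x)
Step 1: Precondition P: x>221, i.e. old_x > 221
Step 2: Assignment gives x = old_x + 378, so old_x = x - 378
Step 3: Substitute into P: x - 378 > 221
Step 4: Simplify: x > 221+378 = 599

599


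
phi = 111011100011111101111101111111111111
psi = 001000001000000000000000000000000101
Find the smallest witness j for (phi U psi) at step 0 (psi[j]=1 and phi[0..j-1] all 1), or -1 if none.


(phi U psi) at 0: need smallest j with psi[j]=1 and phi[i]=1 for all i in [0,j).
Scan from step 0:
  step 0: phi=1, psi=0 -> continue
  step 1: phi=1, psi=0 -> continue
  step 2: psi=1 and phi held for [0,2) -> witness found
Witness step = 2

2


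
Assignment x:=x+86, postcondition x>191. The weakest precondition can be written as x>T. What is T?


Formula: wp(x:=E, P) = P[E/x] (substitute E for x in postcondition)
Step 1: Postcondition: x>191
Step 2: Substitute x+86 for x: x+86>191
Step 3: Solve for x: x > 191-86 = 105

105


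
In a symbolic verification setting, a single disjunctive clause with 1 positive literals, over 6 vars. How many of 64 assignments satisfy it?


Step 1: Total=2^6=64
Step 2: Unsat when all 1 false: 2^5=32
Step 3: Sat=64-32=32

32


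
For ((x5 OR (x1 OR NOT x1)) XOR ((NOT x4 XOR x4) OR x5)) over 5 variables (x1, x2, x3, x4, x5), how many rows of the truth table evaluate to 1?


Formula: ((x5 OR (x1 OR NOT x1)) XOR ((NOT x4 XOR x4) OR x5)) over 5 vars (32 rows)
Evaluate each row (x1, x2, x3, x4, x5 as bits, MSB first):
  row 0 [00000]: ((0 OR (0 OR NOT 0)) XOR ((NOT 0 XOR 0) OR 0)) -> 0
  row 1 [00001]: ((1 OR (0 OR NOT 0)) XOR ((NOT 0 XOR 0) OR 1)) -> 0
  row 2 [00010]: ((0 OR (0 OR NOT 0)) XOR ((NOT 1 XOR 1) OR 0)) -> 0
  row 3 [00011]: ((1 OR (0 OR NOT 0)) XOR ((NOT 1 XOR 1) OR 1)) -> 0
  row 4 [00100]: ((0 OR (0 OR NOT 0)) XOR ((NOT 0 XOR 0) OR 0)) -> 0
  row 5 [00101]: ((1 OR (0 OR NOT 0)) XOR ((NOT 0 XOR 0) OR 1)) -> 0
  row 6 [00110]: ((0 OR (0 OR NOT 0)) XOR ((NOT 1 XOR 1) OR 0)) -> 0
  row 7 [00111]: ((1 OR (0 OR NOT 0)) XOR ((NOT 1 XOR 1) OR 1)) -> 0
  row 8 [01000]: ((0 OR (0 OR NOT 0)) XOR ((NOT 0 XOR 0) OR 0)) -> 0
  row 9 [01001]: ((1 OR (0 OR NOT 0)) XOR ((NOT 0 XOR 0) OR 1)) -> 0
  row 10 [01010]: ((0 OR (0 OR NOT 0)) XOR ((NOT 1 XOR 1) OR 0)) -> 0
  row 11 [01011]: ((1 OR (0 OR NOT 0)) XOR ((NOT 1 XOR 1) OR 1)) -> 0
  row 12 [01100]: ((0 OR (0 OR NOT 0)) XOR ((NOT 0 XOR 0) OR 0)) -> 0
  row 13 [01101]: ((1 OR (0 OR NOT 0)) XOR ((NOT 0 XOR 0) OR 1)) -> 0
  row 14 [01110]: ((0 OR (0 OR NOT 0)) XOR ((NOT 1 XOR 1) OR 0)) -> 0
  row 15 [01111]: ((1 OR (0 OR NOT 0)) XOR ((NOT 1 XOR 1) OR 1)) -> 0
  row 16 [10000]: ((0 OR (1 OR NOT 1)) XOR ((NOT 0 XOR 0) OR 0)) -> 0
  row 17 [10001]: ((1 OR (1 OR NOT 1)) XOR ((NOT 0 XOR 0) OR 1)) -> 0
  row 18 [10010]: ((0 OR (1 OR NOT 1)) XOR ((NOT 1 XOR 1) OR 0)) -> 0
  row 19 [10011]: ((1 OR (1 OR NOT 1)) XOR ((NOT 1 XOR 1) OR 1)) -> 0
  row 20 [10100]: ((0 OR (1 OR NOT 1)) XOR ((NOT 0 XOR 0) OR 0)) -> 0
  row 21 [10101]: ((1 OR (1 OR NOT 1)) XOR ((NOT 0 XOR 0) OR 1)) -> 0
  row 22 [10110]: ((0 OR (1 OR NOT 1)) XOR ((NOT 1 XOR 1) OR 0)) -> 0
  row 23 [10111]: ((1 OR (1 OR NOT 1)) XOR ((NOT 1 XOR 1) OR 1)) -> 0
  row 24 [11000]: ((0 OR (1 OR NOT 1)) XOR ((NOT 0 XOR 0) OR 0)) -> 0
  row 25 [11001]: ((1 OR (1 OR NOT 1)) XOR ((NOT 0 XOR 0) OR 1)) -> 0
  row 26 [11010]: ((0 OR (1 OR NOT 1)) XOR ((NOT 1 XOR 1) OR 0)) -> 0
  row 27 [11011]: ((1 OR (1 OR NOT 1)) XOR ((NOT 1 XOR 1) OR 1)) -> 0
  row 28 [11100]: ((0 OR (1 OR NOT 1)) XOR ((NOT 0 XOR 0) OR 0)) -> 0
  row 29 [11101]: ((1 OR (1 OR NOT 1)) XOR ((NOT 0 XOR 0) OR 1)) -> 0
  row 30 [11110]: ((0 OR (1 OR NOT 1)) XOR ((NOT 1 XOR 1) OR 0)) -> 0
  row 31 [11111]: ((1 OR (1 OR NOT 1)) XOR ((NOT 1 XOR 1) OR 1)) -> 0
Full result column, 8 rows per line (x1,x2 fixed per line; x3,x4,x5 runs 000..111 left to right):
  rows 0-7 [x1,x2=00]: 00000000  (ones: 0)
  rows 8-15 [x1,x2=01]: 00000000  (ones: 0)
  rows 16-23 [x1,x2=10]: 00000000  (ones: 0)
  rows 24-31 [x1,x2=11]: 00000000  (ones: 0)
Count of 1-rows = 0+0+0+0 = 0

0


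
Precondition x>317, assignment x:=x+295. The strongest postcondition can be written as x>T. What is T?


Formula: sp(P, x:=E) = exists old_x. (x = E[old_x/x]) AND P[old_x/x] (old_x is the value of x before the assignment; eliminate old_x by solving x = E[old_x/x] for old_x)
Step 1: Precondition P: x>317, i.e. old_x > 317
Step 2: Assignment gives x = old_x + 295, so old_x = x - 295
Step 3: Substitute into P: x - 295 > 317
Step 4: Simplify: x > 317+295 = 612

612


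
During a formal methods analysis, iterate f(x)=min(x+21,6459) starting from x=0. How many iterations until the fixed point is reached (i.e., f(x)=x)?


Step 1: x=0, cap=6459, increment=21
Step 2: x grows by 21 each step until capped at 6459; fixed point is x=6459
Step 3: iterations = ceil(6459/21) = 308

308


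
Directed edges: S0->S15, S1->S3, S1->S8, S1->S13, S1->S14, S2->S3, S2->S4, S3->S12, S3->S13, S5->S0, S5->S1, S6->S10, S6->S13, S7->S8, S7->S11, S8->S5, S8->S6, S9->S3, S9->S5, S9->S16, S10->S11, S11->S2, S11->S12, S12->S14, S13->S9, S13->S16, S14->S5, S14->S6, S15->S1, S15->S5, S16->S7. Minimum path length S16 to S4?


BFS layer-by-layer from S16:
  dist 0: {S16}
  dist 1: {S7}
  dist 2: {S8, S11}
  dist 3: {S2, S5, S6, S12}
  dist 4: {S0, S1, S3, S4, S10, S13, S14}
  -> S4 reached at distance 4
Shortest path length = 4

4


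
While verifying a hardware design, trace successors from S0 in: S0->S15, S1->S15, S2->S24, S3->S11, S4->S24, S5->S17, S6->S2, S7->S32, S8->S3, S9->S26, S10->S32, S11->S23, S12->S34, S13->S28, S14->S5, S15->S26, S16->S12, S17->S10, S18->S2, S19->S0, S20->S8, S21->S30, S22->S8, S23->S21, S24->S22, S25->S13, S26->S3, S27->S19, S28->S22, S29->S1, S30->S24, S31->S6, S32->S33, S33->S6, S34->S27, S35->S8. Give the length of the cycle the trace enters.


Trace from S0 until a state repeats:
  S0 -> S15 -> S26 -> S3 -> S11 -> S23 -> S21 -> S30 -> S24 -> S22 -> S8 -> S3
S3 first seen at step 3, revisited at step 11.
Cycle length = 11 - 3 = 8

8


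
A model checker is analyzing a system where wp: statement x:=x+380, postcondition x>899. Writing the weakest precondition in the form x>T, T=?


Formula: wp(x:=E, P) = P[E/x] (substitute E for x in postcondition)
Step 1: Postcondition: x>899
Step 2: Substitute x+380 for x: x+380>899
Step 3: Solve for x: x > 899-380 = 519

519


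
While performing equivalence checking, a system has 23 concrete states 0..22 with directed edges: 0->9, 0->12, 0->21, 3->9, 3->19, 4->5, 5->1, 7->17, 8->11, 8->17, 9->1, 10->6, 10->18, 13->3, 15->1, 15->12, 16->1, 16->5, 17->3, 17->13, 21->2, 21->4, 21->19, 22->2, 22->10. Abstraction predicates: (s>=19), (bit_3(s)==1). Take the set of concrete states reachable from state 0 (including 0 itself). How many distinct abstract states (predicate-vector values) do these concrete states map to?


BFS from 0:
Concrete reachable: {0, 1, 2, 4, 5, 9, 12, 19, 21}
Abstract via predicates (s>=19), (bit_3(s)==1):
  (0,0) <- {0, 1, 2, 4, 5}
  (0,1) <- {9, 12}
  (1,0) <- {19, 21}
Distinct abstract states = 3

3


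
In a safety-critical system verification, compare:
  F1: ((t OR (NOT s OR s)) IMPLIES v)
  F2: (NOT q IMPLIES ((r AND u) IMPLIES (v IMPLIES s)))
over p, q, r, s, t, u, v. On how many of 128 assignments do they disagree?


F1 = ((t OR (NOT s OR s)) IMPLIES v)
F2 = (NOT q IMPLIES ((r AND u) IMPLIES (v IMPLIES s)))
Evaluate both on each of 128 rows (bits = p,q,r,s,t,u,v):
  row 0 [0000000]: F1=0 F2=1 (differ) -> 1
  row 1 [0000001]: F1=1 F2=1 -> 0
  row 2 [0000010]: F1=0 F2=1 (differ) -> 1
  row 3 [0000011]: F1=1 F2=1 -> 0
  row 4 [0000100]: F1=0 F2=1 (differ) -> 1
  (every remaining row is evaluated the same way; all 128 results are listed next)
Full result column, 8 rows per line (p,q,r,s fixed per line; t,u,v runs 000..111 left to right):
  rows 0-7 [p,q,r,s=0000]: 10101010  (ones: 4)
  rows 8-15 [p,q,r,s=0001]: 10101010  (ones: 4)
  rows 16-23 [p,q,r,s=0010]: 10111011  (ones: 6)
  rows 24-31 [p,q,r,s=0011]: 10101010  (ones: 4)
  rows 32-39 [p,q,r,s=0100]: 10101010  (ones: 4)
  rows 40-47 [p,q,r,s=0101]: 10101010  (ones: 4)
  rows 48-55 [p,q,r,s=0110]: 10101010  (ones: 4)
  rows 56-63 [p,q,r,s=0111]: 10101010  (ones: 4)
  rows 64-71 [p,q,r,s=1000]: 10101010  (ones: 4)
  rows 72-79 [p,q,r,s=1001]: 10101010  (ones: 4)
  rows 80-87 [p,q,r,s=1010]: 10111011  (ones: 6)
  rows 88-95 [p,q,r,s=1011]: 10101010  (ones: 4)
  rows 96-103 [p,q,r,s=1100]: 10101010  (ones: 4)
  rows 104-111 [p,q,r,s=1101]: 10101010  (ones: 4)
  rows 112-119 [p,q,r,s=1110]: 10101010  (ones: 4)
  rows 120-127 [p,q,r,s=1111]: 10101010  (ones: 4)
Disagreements = 4+4+6+4+4+4+4+4+4+4+6+4+4+4+4+4 = 68

68


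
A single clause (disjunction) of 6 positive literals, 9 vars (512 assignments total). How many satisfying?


Step 1: Total=2^9=512
Step 2: Unsat when all 6 false: 2^3=8
Step 3: Sat=512-8=504

504
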